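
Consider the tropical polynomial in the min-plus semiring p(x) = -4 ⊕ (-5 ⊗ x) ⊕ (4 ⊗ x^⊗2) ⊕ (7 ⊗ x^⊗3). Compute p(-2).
p(-2) = -7

A tropical monomial a ⊗ x^⊗i evaluates to a + i · x. Evaluating each term at x = -2:
  Term 0 contributes -4 + 0 · -2 = -4
  Term 1 contributes -5 + 1 · -2 = -7
  Term 2 contributes 4 + 2 · -2 = 0
  Term 3 contributes 7 + 3 · -2 = 1
p(-2) = ⊕ of these = min[-4, -7, 0, 1] = -7.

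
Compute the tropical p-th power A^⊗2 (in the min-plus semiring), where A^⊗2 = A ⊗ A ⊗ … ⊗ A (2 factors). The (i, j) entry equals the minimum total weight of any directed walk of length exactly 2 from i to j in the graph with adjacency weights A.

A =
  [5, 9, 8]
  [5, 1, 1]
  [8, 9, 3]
A^⊗2 =
  [10, 10, 10]
  [6, 2, 2]
  [11, 10, 6]

Each entry (A^⊗2)_ij equals the minimum over all length-2 walks i = v_0 → v_1 → … → v_2 = j of Σ_t A[v_t][v_{t+1}]. For example, for (i, j) = (0, 2) we minimise over 3 possible intermediate vertex sequences; the minimum is 10, attained along the walk 0 → 1 → 2.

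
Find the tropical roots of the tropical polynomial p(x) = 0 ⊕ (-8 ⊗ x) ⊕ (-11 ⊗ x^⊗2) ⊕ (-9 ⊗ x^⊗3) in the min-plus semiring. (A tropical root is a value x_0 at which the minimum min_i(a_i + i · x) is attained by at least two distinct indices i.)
Roots: {-2, 3, 8}

Each tropical root is a break point of the lower envelope of the lines y = a_i + i · x (there are 4 lines, with slopes 0, 1, ..., 3). Only the lines that attain the minimum somewhere contribute to roots; other lines are dominated. Here the surviving (envelope) indices are i = 3, i = 2, i = 1, i = 0.
Intersections between consecutive envelope lines give the roots: for adjacent envelope indices i < j the intersection is x = (a_i − a_j) / (j − i). Reading off the sorted break points: {-2, 3, 8}.
Verification: at each break x_0, at least two indices attain the minimum of min_i(a_i + i · x_0).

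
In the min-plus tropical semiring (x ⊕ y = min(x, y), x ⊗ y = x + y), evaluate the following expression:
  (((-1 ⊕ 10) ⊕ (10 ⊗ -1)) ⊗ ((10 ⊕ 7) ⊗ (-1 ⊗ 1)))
(((-1 ⊕ 10) ⊕ (10 ⊗ -1)) ⊗ ((10 ⊕ 7) ⊗ (-1 ⊗ 1))) = 6

Expand innermost to outermost. Recall ⊕ takes the minimum of its arguments and ⊗ takes their sum. Working out the expression (((-1 ⊕ 10) ⊕ (10 ⊗ -1)) ⊗ ((10 ⊕ 7) ⊗ (-1 ⊗ 1))) gives 6.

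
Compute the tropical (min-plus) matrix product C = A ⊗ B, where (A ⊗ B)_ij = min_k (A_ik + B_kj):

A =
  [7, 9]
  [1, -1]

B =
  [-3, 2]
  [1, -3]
A ⊗ B =
  [4, 6]
  [-2, -4]

Apply the min-plus product entry-by-entry:
  C[0][0] = min over k of (A[0][0] + B[0][0] = 7 + -3 = 4, A[0][1] + B[1][0] = 9 + 1 = 10) = 4 (attained at k = 0)
  C[0][1] = min over k of (A[0][0] + B[0][1] = 7 + 2 = 9, A[0][1] + B[1][1] = 9 + -3 = 6) = 6 (attained at k = 1)
  C[1][0] = min over k of (A[1][0] + B[0][0] = 1 + -3 = -2, A[1][1] + B[1][0] = -1 + 1 = 0) = -2 (attained at k = 0)
  C[1][1] = min over k of (A[1][0] + B[0][1] = 1 + 2 = 3, A[1][1] + B[1][1] = -1 + -3 = -4) = -4 (attained at k = 1)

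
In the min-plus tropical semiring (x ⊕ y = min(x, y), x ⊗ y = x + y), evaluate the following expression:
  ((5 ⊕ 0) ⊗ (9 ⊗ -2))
((5 ⊕ 0) ⊗ (9 ⊗ -2)) = 7

Expand innermost to outermost. Recall ⊕ takes the minimum of its arguments and ⊗ takes their sum. Working out the expression ((5 ⊕ 0) ⊗ (9 ⊗ -2)) gives 7.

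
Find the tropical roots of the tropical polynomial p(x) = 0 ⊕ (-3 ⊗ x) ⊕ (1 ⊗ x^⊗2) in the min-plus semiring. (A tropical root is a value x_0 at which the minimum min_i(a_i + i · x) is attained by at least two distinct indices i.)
Roots: {-4, 3}

Each tropical root is a break point of the lower envelope of the lines y = a_i + i · x (there are 3 lines, with slopes 0, 1, ..., 2). Only the lines that attain the minimum somewhere contribute to roots; other lines are dominated. Here the surviving (envelope) indices are i = 2, i = 1, i = 0.
Intersections between consecutive envelope lines give the roots: for adjacent envelope indices i < j the intersection is x = (a_i − a_j) / (j − i). Reading off the sorted break points: {-4, 3}.
Verification: at each break x_0, at least two indices attain the minimum of min_i(a_i + i · x_0).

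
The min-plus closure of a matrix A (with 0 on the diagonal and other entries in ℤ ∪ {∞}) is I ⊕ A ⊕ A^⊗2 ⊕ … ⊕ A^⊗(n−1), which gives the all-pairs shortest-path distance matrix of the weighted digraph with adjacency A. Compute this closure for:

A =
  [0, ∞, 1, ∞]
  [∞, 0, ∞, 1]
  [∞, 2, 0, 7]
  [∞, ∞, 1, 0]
Closure =
  [0, 3, 1, 4]
  [∞, 0, 2, 1]
  [∞, 2, 0, 3]
  [∞, 3, 1, 0]

This is the Floyd-Warshall all-pairs shortest-path computation. For each intermediate vertex k = 0, 1, …, 3, update dist[i][j] ← min(dist[i][j], dist[i][k] + dist[k][j]). The final matrix gives, for each (i, j), the minimum total weight of any directed path from i to j (possibly empty when i = j).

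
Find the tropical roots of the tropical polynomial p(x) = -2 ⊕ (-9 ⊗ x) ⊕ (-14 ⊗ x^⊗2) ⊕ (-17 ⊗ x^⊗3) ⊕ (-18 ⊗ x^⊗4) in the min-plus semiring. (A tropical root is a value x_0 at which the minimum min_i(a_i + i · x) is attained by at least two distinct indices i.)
Roots: {1, 3, 5, 7}

Each tropical root is a break point of the lower envelope of the lines y = a_i + i · x (there are 5 lines, with slopes 0, 1, ..., 4). Only the lines that attain the minimum somewhere contribute to roots; other lines are dominated. Here the surviving (envelope) indices are i = 4, i = 3, i = 2, i = 1, i = 0.
Intersections between consecutive envelope lines give the roots: for adjacent envelope indices i < j the intersection is x = (a_i − a_j) / (j − i). Reading off the sorted break points: {1, 3, 5, 7}.
Verification: at each break x_0, at least two indices attain the minimum of min_i(a_i + i · x_0).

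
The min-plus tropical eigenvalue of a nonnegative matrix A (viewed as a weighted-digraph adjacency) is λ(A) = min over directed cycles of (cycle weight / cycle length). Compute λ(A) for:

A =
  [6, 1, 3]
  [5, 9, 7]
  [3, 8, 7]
λ(A) = 3

Enumerate directed cycles and compute their means (weight / length). Sample:
  cycle 0 → 0: weight = 6, length = 1, mean = 6/1 ≈ 6.000
  cycle 1 → 1: weight = 9, length = 1, mean = 9/1 ≈ 9.000
  cycle 2 → 2: weight = 7, length = 1, mean = 7/1 ≈ 7.000
  cycle 0 → 1 → 0: weight = 6, length = 2, mean = 6/2 ≈ 3.000
  cycle 0 → 2 → 0: weight = 6, length = 2, mean = 6/2 ≈ 3.000
  cycle 1 → 0 → 1: weight = 6, length = 2, mean = 6/2 ≈ 3.000
Minimum mean = 3.000, attained e.g. along the cycle 0 → 1 → 0 with weight 6 and length 2. So λ(A) = 6/2 = 3.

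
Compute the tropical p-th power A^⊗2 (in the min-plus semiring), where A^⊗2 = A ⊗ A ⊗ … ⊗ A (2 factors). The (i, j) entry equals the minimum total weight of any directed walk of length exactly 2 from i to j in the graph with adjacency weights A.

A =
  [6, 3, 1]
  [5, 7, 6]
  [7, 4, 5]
A^⊗2 =
  [8, 5, 6]
  [11, 8, 6]
  [9, 9, 8]

Each entry (A^⊗2)_ij equals the minimum over all length-2 walks i = v_0 → v_1 → … → v_2 = j of Σ_t A[v_t][v_{t+1}]. For example, for (i, j) = (0, 2) we minimise over 3 possible intermediate vertex sequences; the minimum is 6, attained along the walk 0 → 2 → 2.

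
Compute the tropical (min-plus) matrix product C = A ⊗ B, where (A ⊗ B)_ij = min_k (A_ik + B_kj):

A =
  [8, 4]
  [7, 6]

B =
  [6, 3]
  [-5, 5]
A ⊗ B =
  [-1, 9]
  [1, 10]

Apply the min-plus product entry-by-entry:
  C[0][0] = min over k of (A[0][0] + B[0][0] = 8 + 6 = 14, A[0][1] + B[1][0] = 4 + -5 = -1) = -1 (attained at k = 1)
  C[0][1] = min over k of (A[0][0] + B[0][1] = 8 + 3 = 11, A[0][1] + B[1][1] = 4 + 5 = 9) = 9 (attained at k = 1)
  C[1][0] = min over k of (A[1][0] + B[0][0] = 7 + 6 = 13, A[1][1] + B[1][0] = 6 + -5 = 1) = 1 (attained at k = 1)
  C[1][1] = min over k of (A[1][0] + B[0][1] = 7 + 3 = 10, A[1][1] + B[1][1] = 6 + 5 = 11) = 10 (attained at k = 0)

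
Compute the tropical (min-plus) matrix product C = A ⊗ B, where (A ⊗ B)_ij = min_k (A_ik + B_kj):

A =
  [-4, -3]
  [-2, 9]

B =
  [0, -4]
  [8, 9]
A ⊗ B =
  [-4, -8]
  [-2, -6]

Apply the min-plus product entry-by-entry:
  C[0][0] = min over k of (A[0][0] + B[0][0] = -4 + 0 = -4, A[0][1] + B[1][0] = -3 + 8 = 5) = -4 (attained at k = 0)
  C[0][1] = min over k of (A[0][0] + B[0][1] = -4 + -4 = -8, A[0][1] + B[1][1] = -3 + 9 = 6) = -8 (attained at k = 0)
  C[1][0] = min over k of (A[1][0] + B[0][0] = -2 + 0 = -2, A[1][1] + B[1][0] = 9 + 8 = 17) = -2 (attained at k = 0)
  C[1][1] = min over k of (A[1][0] + B[0][1] = -2 + -4 = -6, A[1][1] + B[1][1] = 9 + 9 = 18) = -6 (attained at k = 0)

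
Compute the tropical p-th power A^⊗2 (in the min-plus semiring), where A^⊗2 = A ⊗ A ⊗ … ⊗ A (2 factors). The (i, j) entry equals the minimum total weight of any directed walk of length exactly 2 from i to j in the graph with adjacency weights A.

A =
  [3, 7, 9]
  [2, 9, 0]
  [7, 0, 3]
A^⊗2 =
  [6, 9, 7]
  [5, 0, 3]
  [2, 3, 0]

Each entry (A^⊗2)_ij equals the minimum over all length-2 walks i = v_0 → v_1 → … → v_2 = j of Σ_t A[v_t][v_{t+1}]. For example, for (i, j) = (0, 2) we minimise over 3 possible intermediate vertex sequences; the minimum is 7, attained along the walk 0 → 1 → 2.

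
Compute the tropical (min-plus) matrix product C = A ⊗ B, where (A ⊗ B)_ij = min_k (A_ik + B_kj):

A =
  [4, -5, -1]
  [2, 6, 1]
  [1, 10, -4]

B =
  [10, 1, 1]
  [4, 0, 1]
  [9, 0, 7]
A ⊗ B =
  [-1, -5, -4]
  [10, 1, 3]
  [5, -4, 2]

Apply the min-plus product entry-by-entry:
  C[0][0] = min over k of (A[0][0] + B[0][0] = 4 + 10 = 14, A[0][1] + B[1][0] = -5 + 4 = -1, A[0][2] + B[2][0] = -1 + 9 = 8) = -1 (attained at k = 1)
  C[0][1] = min over k of (A[0][0] + B[0][1] = 4 + 1 = 5, A[0][1] + B[1][1] = -5 + 0 = -5, A[0][2] + B[2][1] = -1 + 0 = -1) = -5 (attained at k = 1)
  C[0][2] = min over k of (A[0][0] + B[0][2] = 4 + 1 = 5, A[0][1] + B[1][2] = -5 + 1 = -4, A[0][2] + B[2][2] = -1 + 7 = 6) = -4 (attained at k = 1)
  C[1][0] = min over k of (A[1][0] + B[0][0] = 2 + 10 = 12, A[1][1] + B[1][0] = 6 + 4 = 10, A[1][2] + B[2][0] = 1 + 9 = 10) = 10 (attained at k = 1)
  C[1][1] = min over k of (A[1][0] + B[0][1] = 2 + 1 = 3, A[1][1] + B[1][1] = 6 + 0 = 6, A[1][2] + B[2][1] = 1 + 0 = 1) = 1 (attained at k = 2)
  C[1][2] = min over k of (A[1][0] + B[0][2] = 2 + 1 = 3, A[1][1] + B[1][2] = 6 + 1 = 7, A[1][2] + B[2][2] = 1 + 7 = 8) = 3 (attained at k = 0)
  C[2][0] = min over k of (A[2][0] + B[0][0] = 1 + 10 = 11, A[2][1] + B[1][0] = 10 + 4 = 14, A[2][2] + B[2][0] = -4 + 9 = 5) = 5 (attained at k = 2)
  C[2][1] = min over k of (A[2][0] + B[0][1] = 1 + 1 = 2, A[2][1] + B[1][1] = 10 + 0 = 10, A[2][2] + B[2][1] = -4 + 0 = -4) = -4 (attained at k = 2)
  C[2][2] = min over k of (A[2][0] + B[0][2] = 1 + 1 = 2, A[2][1] + B[1][2] = 10 + 1 = 11, A[2][2] + B[2][2] = -4 + 7 = 3) = 2 (attained at k = 0)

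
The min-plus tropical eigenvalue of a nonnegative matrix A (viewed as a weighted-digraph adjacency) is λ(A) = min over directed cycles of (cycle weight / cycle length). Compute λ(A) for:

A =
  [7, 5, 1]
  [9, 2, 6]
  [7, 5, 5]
λ(A) = 2

Enumerate directed cycles and compute their means (weight / length). Sample:
  cycle 0 → 0: weight = 7, length = 1, mean = 7/1 ≈ 7.000
  cycle 1 → 1: weight = 2, length = 1, mean = 2/1 ≈ 2.000
  cycle 2 → 2: weight = 5, length = 1, mean = 5/1 ≈ 5.000
  cycle 0 → 1 → 0: weight = 14, length = 2, mean = 14/2 ≈ 7.000
  cycle 0 → 2 → 0: weight = 8, length = 2, mean = 8/2 ≈ 4.000
  cycle 1 → 0 → 1: weight = 14, length = 2, mean = 14/2 ≈ 7.000
Minimum mean = 2.000, attained e.g. along the cycle 1 → 1 with weight 2 and length 1. So λ(A) = 2/1 = 2.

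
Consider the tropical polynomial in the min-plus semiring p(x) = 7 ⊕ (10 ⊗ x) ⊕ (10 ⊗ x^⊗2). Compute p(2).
p(2) = 7

A tropical monomial a ⊗ x^⊗i evaluates to a + i · x. Evaluating each term at x = 2:
  Term 0 contributes 7 + 0 · 2 = 7
  Term 1 contributes 10 + 1 · 2 = 12
  Term 2 contributes 10 + 2 · 2 = 14
p(2) = ⊕ of these = min[7, 12, 14] = 7.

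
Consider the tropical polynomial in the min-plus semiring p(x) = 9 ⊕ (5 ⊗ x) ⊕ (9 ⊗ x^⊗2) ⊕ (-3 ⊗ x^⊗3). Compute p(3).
p(3) = 6

A tropical monomial a ⊗ x^⊗i evaluates to a + i · x. Evaluating each term at x = 3:
  Term 0 contributes 9 + 0 · 3 = 9
  Term 1 contributes 5 + 1 · 3 = 8
  Term 2 contributes 9 + 2 · 3 = 15
  Term 3 contributes -3 + 3 · 3 = 6
p(3) = ⊕ of these = min[9, 8, 15, 6] = 6.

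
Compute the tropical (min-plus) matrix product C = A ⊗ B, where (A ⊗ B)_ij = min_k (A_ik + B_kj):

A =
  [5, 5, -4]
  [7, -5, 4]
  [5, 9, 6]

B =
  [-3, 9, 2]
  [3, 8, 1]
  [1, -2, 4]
A ⊗ B =
  [-3, -6, 0]
  [-2, 2, -4]
  [2, 4, 7]

Apply the min-plus product entry-by-entry:
  C[0][0] = min over k of (A[0][0] + B[0][0] = 5 + -3 = 2, A[0][1] + B[1][0] = 5 + 3 = 8, A[0][2] + B[2][0] = -4 + 1 = -3) = -3 (attained at k = 2)
  C[0][1] = min over k of (A[0][0] + B[0][1] = 5 + 9 = 14, A[0][1] + B[1][1] = 5 + 8 = 13, A[0][2] + B[2][1] = -4 + -2 = -6) = -6 (attained at k = 2)
  C[0][2] = min over k of (A[0][0] + B[0][2] = 5 + 2 = 7, A[0][1] + B[1][2] = 5 + 1 = 6, A[0][2] + B[2][2] = -4 + 4 = 0) = 0 (attained at k = 2)
  C[1][0] = min over k of (A[1][0] + B[0][0] = 7 + -3 = 4, A[1][1] + B[1][0] = -5 + 3 = -2, A[1][2] + B[2][0] = 4 + 1 = 5) = -2 (attained at k = 1)
  C[1][1] = min over k of (A[1][0] + B[0][1] = 7 + 9 = 16, A[1][1] + B[1][1] = -5 + 8 = 3, A[1][2] + B[2][1] = 4 + -2 = 2) = 2 (attained at k = 2)
  C[1][2] = min over k of (A[1][0] + B[0][2] = 7 + 2 = 9, A[1][1] + B[1][2] = -5 + 1 = -4, A[1][2] + B[2][2] = 4 + 4 = 8) = -4 (attained at k = 1)
  C[2][0] = min over k of (A[2][0] + B[0][0] = 5 + -3 = 2, A[2][1] + B[1][0] = 9 + 3 = 12, A[2][2] + B[2][0] = 6 + 1 = 7) = 2 (attained at k = 0)
  C[2][1] = min over k of (A[2][0] + B[0][1] = 5 + 9 = 14, A[2][1] + B[1][1] = 9 + 8 = 17, A[2][2] + B[2][1] = 6 + -2 = 4) = 4 (attained at k = 2)
  C[2][2] = min over k of (A[2][0] + B[0][2] = 5 + 2 = 7, A[2][1] + B[1][2] = 9 + 1 = 10, A[2][2] + B[2][2] = 6 + 4 = 10) = 7 (attained at k = 0)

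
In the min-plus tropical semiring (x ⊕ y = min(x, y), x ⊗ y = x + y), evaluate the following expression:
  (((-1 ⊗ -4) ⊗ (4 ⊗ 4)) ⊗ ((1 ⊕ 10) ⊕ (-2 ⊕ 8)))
(((-1 ⊗ -4) ⊗ (4 ⊗ 4)) ⊗ ((1 ⊕ 10) ⊕ (-2 ⊕ 8))) = 1

Expand innermost to outermost. Recall ⊕ takes the minimum of its arguments and ⊗ takes their sum. Working out the expression (((-1 ⊗ -4) ⊗ (4 ⊗ 4)) ⊗ ((1 ⊕ 10) ⊕ (-2 ⊕ 8))) gives 1.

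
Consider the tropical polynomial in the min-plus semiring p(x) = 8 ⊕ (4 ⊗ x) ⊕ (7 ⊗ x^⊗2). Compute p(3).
p(3) = 7

A tropical monomial a ⊗ x^⊗i evaluates to a + i · x. Evaluating each term at x = 3:
  Term 0 contributes 8 + 0 · 3 = 8
  Term 1 contributes 4 + 1 · 3 = 7
  Term 2 contributes 7 + 2 · 3 = 13
p(3) = ⊕ of these = min[8, 7, 13] = 7.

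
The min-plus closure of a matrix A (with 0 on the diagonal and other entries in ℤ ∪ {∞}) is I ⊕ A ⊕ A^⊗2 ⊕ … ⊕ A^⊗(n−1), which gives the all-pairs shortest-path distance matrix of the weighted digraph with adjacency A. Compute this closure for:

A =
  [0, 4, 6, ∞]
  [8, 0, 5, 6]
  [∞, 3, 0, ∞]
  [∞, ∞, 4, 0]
Closure =
  [0, 4, 6, 10]
  [8, 0, 5, 6]
  [11, 3, 0, 9]
  [15, 7, 4, 0]

This is the Floyd-Warshall all-pairs shortest-path computation. For each intermediate vertex k = 0, 1, …, 3, update dist[i][j] ← min(dist[i][j], dist[i][k] + dist[k][j]). The final matrix gives, for each (i, j), the minimum total weight of any directed path from i to j (possibly empty when i = j).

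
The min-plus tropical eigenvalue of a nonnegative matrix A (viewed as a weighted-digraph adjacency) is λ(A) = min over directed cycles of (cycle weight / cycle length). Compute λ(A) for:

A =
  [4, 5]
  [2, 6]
λ(A) = 7/2

Enumerate directed cycles and compute their means (weight / length). Sample:
  cycle 0 → 0: weight = 4, length = 1, mean = 4/1 ≈ 4.000
  cycle 1 → 1: weight = 6, length = 1, mean = 6/1 ≈ 6.000
  cycle 0 → 1 → 0: weight = 7, length = 2, mean = 7/2 ≈ 3.500
  cycle 1 → 0 → 1: weight = 7, length = 2, mean = 7/2 ≈ 3.500
Minimum mean = 3.500, attained e.g. along the cycle 0 → 1 → 0 with weight 7 and length 2. So λ(A) = 7/2 = 7/2.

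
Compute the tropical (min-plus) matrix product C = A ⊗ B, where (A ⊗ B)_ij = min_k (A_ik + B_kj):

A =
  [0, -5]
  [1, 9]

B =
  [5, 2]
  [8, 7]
A ⊗ B =
  [3, 2]
  [6, 3]

Apply the min-plus product entry-by-entry:
  C[0][0] = min over k of (A[0][0] + B[0][0] = 0 + 5 = 5, A[0][1] + B[1][0] = -5 + 8 = 3) = 3 (attained at k = 1)
  C[0][1] = min over k of (A[0][0] + B[0][1] = 0 + 2 = 2, A[0][1] + B[1][1] = -5 + 7 = 2) = 2 (attained at k = 0)
  C[1][0] = min over k of (A[1][0] + B[0][0] = 1 + 5 = 6, A[1][1] + B[1][0] = 9 + 8 = 17) = 6 (attained at k = 0)
  C[1][1] = min over k of (A[1][0] + B[0][1] = 1 + 2 = 3, A[1][1] + B[1][1] = 9 + 7 = 16) = 3 (attained at k = 0)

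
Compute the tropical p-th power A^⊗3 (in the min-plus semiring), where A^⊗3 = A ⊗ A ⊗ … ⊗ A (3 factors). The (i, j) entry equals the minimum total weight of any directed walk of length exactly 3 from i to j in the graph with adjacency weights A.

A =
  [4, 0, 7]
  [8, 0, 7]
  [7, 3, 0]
A^⊗3 =
  [8, 0, 7]
  [8, 0, 7]
  [7, 3, 0]

Each entry (A^⊗3)_ij equals the minimum over all length-3 walks i = v_0 → v_1 → … → v_3 = j of Σ_t A[v_t][v_{t+1}]. For example, for (i, j) = (0, 2) we minimise over 9 possible intermediate vertex sequences; the minimum is 7, attained along the walk 0 → 1 → 1 → 2.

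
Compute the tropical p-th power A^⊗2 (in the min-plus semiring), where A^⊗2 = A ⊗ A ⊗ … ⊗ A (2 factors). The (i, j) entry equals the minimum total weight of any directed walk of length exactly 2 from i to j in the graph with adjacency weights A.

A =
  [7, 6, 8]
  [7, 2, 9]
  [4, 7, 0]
A^⊗2 =
  [12, 8, 8]
  [9, 4, 9]
  [4, 7, 0]

Each entry (A^⊗2)_ij equals the minimum over all length-2 walks i = v_0 → v_1 → … → v_2 = j of Σ_t A[v_t][v_{t+1}]. For example, for (i, j) = (0, 2) we minimise over 3 possible intermediate vertex sequences; the minimum is 8, attained along the walk 0 → 2 → 2.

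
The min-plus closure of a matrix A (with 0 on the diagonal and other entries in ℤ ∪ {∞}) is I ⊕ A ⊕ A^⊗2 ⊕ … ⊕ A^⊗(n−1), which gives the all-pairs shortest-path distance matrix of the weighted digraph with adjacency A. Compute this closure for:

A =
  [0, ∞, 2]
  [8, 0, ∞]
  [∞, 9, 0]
Closure =
  [0, 11, 2]
  [8, 0, 10]
  [17, 9, 0]

This is the Floyd-Warshall all-pairs shortest-path computation. For each intermediate vertex k = 0, 1, …, 2, update dist[i][j] ← min(dist[i][j], dist[i][k] + dist[k][j]). The final matrix gives, for each (i, j), the minimum total weight of any directed path from i to j (possibly empty when i = j).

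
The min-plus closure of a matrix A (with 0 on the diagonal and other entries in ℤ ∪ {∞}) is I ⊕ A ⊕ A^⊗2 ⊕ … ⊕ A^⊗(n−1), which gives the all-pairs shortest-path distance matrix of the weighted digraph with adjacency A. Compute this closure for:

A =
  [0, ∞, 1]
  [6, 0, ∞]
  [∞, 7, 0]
Closure =
  [0, 8, 1]
  [6, 0, 7]
  [13, 7, 0]

This is the Floyd-Warshall all-pairs shortest-path computation. For each intermediate vertex k = 0, 1, …, 2, update dist[i][j] ← min(dist[i][j], dist[i][k] + dist[k][j]). The final matrix gives, for each (i, j), the minimum total weight of any directed path from i to j (possibly empty when i = j).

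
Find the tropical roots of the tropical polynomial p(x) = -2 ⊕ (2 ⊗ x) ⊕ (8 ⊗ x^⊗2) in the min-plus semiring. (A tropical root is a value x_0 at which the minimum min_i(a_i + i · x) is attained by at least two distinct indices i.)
Roots: {-6, -4}

Each tropical root is a break point of the lower envelope of the lines y = a_i + i · x (there are 3 lines, with slopes 0, 1, ..., 2). Only the lines that attain the minimum somewhere contribute to roots; other lines are dominated. Here the surviving (envelope) indices are i = 2, i = 1, i = 0.
Intersections between consecutive envelope lines give the roots: for adjacent envelope indices i < j the intersection is x = (a_i − a_j) / (j − i). Reading off the sorted break points: {-6, -4}.
Verification: at each break x_0, at least two indices attain the minimum of min_i(a_i + i · x_0).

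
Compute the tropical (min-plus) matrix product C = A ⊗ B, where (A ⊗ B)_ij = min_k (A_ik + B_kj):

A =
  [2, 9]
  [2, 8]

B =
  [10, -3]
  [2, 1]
A ⊗ B =
  [11, -1]
  [10, -1]

Apply the min-plus product entry-by-entry:
  C[0][0] = min over k of (A[0][0] + B[0][0] = 2 + 10 = 12, A[0][1] + B[1][0] = 9 + 2 = 11) = 11 (attained at k = 1)
  C[0][1] = min over k of (A[0][0] + B[0][1] = 2 + -3 = -1, A[0][1] + B[1][1] = 9 + 1 = 10) = -1 (attained at k = 0)
  C[1][0] = min over k of (A[1][0] + B[0][0] = 2 + 10 = 12, A[1][1] + B[1][0] = 8 + 2 = 10) = 10 (attained at k = 1)
  C[1][1] = min over k of (A[1][0] + B[0][1] = 2 + -3 = -1, A[1][1] + B[1][1] = 8 + 1 = 9) = -1 (attained at k = 0)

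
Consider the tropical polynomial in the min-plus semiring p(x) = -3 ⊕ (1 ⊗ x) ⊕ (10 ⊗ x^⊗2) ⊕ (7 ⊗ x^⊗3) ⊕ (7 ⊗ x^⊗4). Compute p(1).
p(1) = -3

A tropical monomial a ⊗ x^⊗i evaluates to a + i · x. Evaluating each term at x = 1:
  Term 0 contributes -3 + 0 · 1 = -3
  Term 1 contributes 1 + 1 · 1 = 2
  Term 2 contributes 10 + 2 · 1 = 12
  Term 3 contributes 7 + 3 · 1 = 10
  Term 4 contributes 7 + 4 · 1 = 11
p(1) = ⊕ of these = min[-3, 2, 12, 10, 11] = -3.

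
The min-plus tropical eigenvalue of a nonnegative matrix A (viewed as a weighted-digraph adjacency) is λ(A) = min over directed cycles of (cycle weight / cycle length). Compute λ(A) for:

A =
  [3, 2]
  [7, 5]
λ(A) = 3

Enumerate directed cycles and compute their means (weight / length). Sample:
  cycle 0 → 0: weight = 3, length = 1, mean = 3/1 ≈ 3.000
  cycle 1 → 1: weight = 5, length = 1, mean = 5/1 ≈ 5.000
  cycle 0 → 1 → 0: weight = 9, length = 2, mean = 9/2 ≈ 4.500
  cycle 1 → 0 → 1: weight = 9, length = 2, mean = 9/2 ≈ 4.500
Minimum mean = 3.000, attained e.g. along the cycle 0 → 0 with weight 3 and length 1. So λ(A) = 3/1 = 3.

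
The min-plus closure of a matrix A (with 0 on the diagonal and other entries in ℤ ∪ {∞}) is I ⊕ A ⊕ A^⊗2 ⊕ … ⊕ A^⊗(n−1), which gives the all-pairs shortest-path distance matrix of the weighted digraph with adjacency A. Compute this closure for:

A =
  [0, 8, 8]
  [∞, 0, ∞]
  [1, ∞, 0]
Closure =
  [0, 8, 8]
  [∞, 0, ∞]
  [1, 9, 0]

This is the Floyd-Warshall all-pairs shortest-path computation. For each intermediate vertex k = 0, 1, …, 2, update dist[i][j] ← min(dist[i][j], dist[i][k] + dist[k][j]). The final matrix gives, for each (i, j), the minimum total weight of any directed path from i to j (possibly empty when i = j).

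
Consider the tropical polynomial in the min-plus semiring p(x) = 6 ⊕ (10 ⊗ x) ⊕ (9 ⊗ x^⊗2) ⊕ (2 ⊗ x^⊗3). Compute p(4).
p(4) = 6

A tropical monomial a ⊗ x^⊗i evaluates to a + i · x. Evaluating each term at x = 4:
  Term 0 contributes 6 + 0 · 4 = 6
  Term 1 contributes 10 + 1 · 4 = 14
  Term 2 contributes 9 + 2 · 4 = 17
  Term 3 contributes 2 + 3 · 4 = 14
p(4) = ⊕ of these = min[6, 14, 17, 14] = 6.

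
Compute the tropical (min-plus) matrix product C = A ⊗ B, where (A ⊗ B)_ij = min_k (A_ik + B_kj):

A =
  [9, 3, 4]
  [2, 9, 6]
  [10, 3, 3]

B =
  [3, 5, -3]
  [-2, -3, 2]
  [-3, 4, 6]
A ⊗ B =
  [1, 0, 5]
  [3, 6, -1]
  [0, 0, 5]

Apply the min-plus product entry-by-entry:
  C[0][0] = min over k of (A[0][0] + B[0][0] = 9 + 3 = 12, A[0][1] + B[1][0] = 3 + -2 = 1, A[0][2] + B[2][0] = 4 + -3 = 1) = 1 (attained at k = 1)
  C[0][1] = min over k of (A[0][0] + B[0][1] = 9 + 5 = 14, A[0][1] + B[1][1] = 3 + -3 = 0, A[0][2] + B[2][1] = 4 + 4 = 8) = 0 (attained at k = 1)
  C[0][2] = min over k of (A[0][0] + B[0][2] = 9 + -3 = 6, A[0][1] + B[1][2] = 3 + 2 = 5, A[0][2] + B[2][2] = 4 + 6 = 10) = 5 (attained at k = 1)
  C[1][0] = min over k of (A[1][0] + B[0][0] = 2 + 3 = 5, A[1][1] + B[1][0] = 9 + -2 = 7, A[1][2] + B[2][0] = 6 + -3 = 3) = 3 (attained at k = 2)
  C[1][1] = min over k of (A[1][0] + B[0][1] = 2 + 5 = 7, A[1][1] + B[1][1] = 9 + -3 = 6, A[1][2] + B[2][1] = 6 + 4 = 10) = 6 (attained at k = 1)
  C[1][2] = min over k of (A[1][0] + B[0][2] = 2 + -3 = -1, A[1][1] + B[1][2] = 9 + 2 = 11, A[1][2] + B[2][2] = 6 + 6 = 12) = -1 (attained at k = 0)
  C[2][0] = min over k of (A[2][0] + B[0][0] = 10 + 3 = 13, A[2][1] + B[1][0] = 3 + -2 = 1, A[2][2] + B[2][0] = 3 + -3 = 0) = 0 (attained at k = 2)
  C[2][1] = min over k of (A[2][0] + B[0][1] = 10 + 5 = 15, A[2][1] + B[1][1] = 3 + -3 = 0, A[2][2] + B[2][1] = 3 + 4 = 7) = 0 (attained at k = 1)
  C[2][2] = min over k of (A[2][0] + B[0][2] = 10 + -3 = 7, A[2][1] + B[1][2] = 3 + 2 = 5, A[2][2] + B[2][2] = 3 + 6 = 9) = 5 (attained at k = 1)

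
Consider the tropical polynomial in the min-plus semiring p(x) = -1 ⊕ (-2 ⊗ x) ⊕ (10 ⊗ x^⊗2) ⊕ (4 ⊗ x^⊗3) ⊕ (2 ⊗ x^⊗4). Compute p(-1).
p(-1) = -3

A tropical monomial a ⊗ x^⊗i evaluates to a + i · x. Evaluating each term at x = -1:
  Term 0 contributes -1 + 0 · -1 = -1
  Term 1 contributes -2 + 1 · -1 = -3
  Term 2 contributes 10 + 2 · -1 = 8
  Term 3 contributes 4 + 3 · -1 = 1
  Term 4 contributes 2 + 4 · -1 = -2
p(-1) = ⊕ of these = min[-1, -3, 8, 1, -2] = -3.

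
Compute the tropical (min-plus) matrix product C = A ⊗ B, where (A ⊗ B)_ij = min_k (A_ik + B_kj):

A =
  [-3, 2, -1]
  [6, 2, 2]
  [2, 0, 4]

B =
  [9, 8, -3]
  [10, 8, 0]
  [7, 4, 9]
A ⊗ B =
  [6, 3, -6]
  [9, 6, 2]
  [10, 8, -1]

Apply the min-plus product entry-by-entry:
  C[0][0] = min over k of (A[0][0] + B[0][0] = -3 + 9 = 6, A[0][1] + B[1][0] = 2 + 10 = 12, A[0][2] + B[2][0] = -1 + 7 = 6) = 6 (attained at k = 0)
  C[0][1] = min over k of (A[0][0] + B[0][1] = -3 + 8 = 5, A[0][1] + B[1][1] = 2 + 8 = 10, A[0][2] + B[2][1] = -1 + 4 = 3) = 3 (attained at k = 2)
  C[0][2] = min over k of (A[0][0] + B[0][2] = -3 + -3 = -6, A[0][1] + B[1][2] = 2 + 0 = 2, A[0][2] + B[2][2] = -1 + 9 = 8) = -6 (attained at k = 0)
  C[1][0] = min over k of (A[1][0] + B[0][0] = 6 + 9 = 15, A[1][1] + B[1][0] = 2 + 10 = 12, A[1][2] + B[2][0] = 2 + 7 = 9) = 9 (attained at k = 2)
  C[1][1] = min over k of (A[1][0] + B[0][1] = 6 + 8 = 14, A[1][1] + B[1][1] = 2 + 8 = 10, A[1][2] + B[2][1] = 2 + 4 = 6) = 6 (attained at k = 2)
  C[1][2] = min over k of (A[1][0] + B[0][2] = 6 + -3 = 3, A[1][1] + B[1][2] = 2 + 0 = 2, A[1][2] + B[2][2] = 2 + 9 = 11) = 2 (attained at k = 1)
  C[2][0] = min over k of (A[2][0] + B[0][0] = 2 + 9 = 11, A[2][1] + B[1][0] = 0 + 10 = 10, A[2][2] + B[2][0] = 4 + 7 = 11) = 10 (attained at k = 1)
  C[2][1] = min over k of (A[2][0] + B[0][1] = 2 + 8 = 10, A[2][1] + B[1][1] = 0 + 8 = 8, A[2][2] + B[2][1] = 4 + 4 = 8) = 8 (attained at k = 1)
  C[2][2] = min over k of (A[2][0] + B[0][2] = 2 + -3 = -1, A[2][1] + B[1][2] = 0 + 0 = 0, A[2][2] + B[2][2] = 4 + 9 = 13) = -1 (attained at k = 0)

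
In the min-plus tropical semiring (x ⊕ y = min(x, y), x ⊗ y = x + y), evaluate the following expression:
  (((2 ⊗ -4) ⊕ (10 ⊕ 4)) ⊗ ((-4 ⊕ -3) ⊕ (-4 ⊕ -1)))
(((2 ⊗ -4) ⊕ (10 ⊕ 4)) ⊗ ((-4 ⊕ -3) ⊕ (-4 ⊕ -1))) = -6

Expand innermost to outermost. Recall ⊕ takes the minimum of its arguments and ⊗ takes their sum. Working out the expression (((2 ⊗ -4) ⊕ (10 ⊕ 4)) ⊗ ((-4 ⊕ -3) ⊕ (-4 ⊕ -1))) gives -6.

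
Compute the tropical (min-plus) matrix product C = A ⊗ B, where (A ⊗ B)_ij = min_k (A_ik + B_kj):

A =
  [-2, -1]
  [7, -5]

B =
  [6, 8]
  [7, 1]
A ⊗ B =
  [4, 0]
  [2, -4]

Apply the min-plus product entry-by-entry:
  C[0][0] = min over k of (A[0][0] + B[0][0] = -2 + 6 = 4, A[0][1] + B[1][0] = -1 + 7 = 6) = 4 (attained at k = 0)
  C[0][1] = min over k of (A[0][0] + B[0][1] = -2 + 8 = 6, A[0][1] + B[1][1] = -1 + 1 = 0) = 0 (attained at k = 1)
  C[1][0] = min over k of (A[1][0] + B[0][0] = 7 + 6 = 13, A[1][1] + B[1][0] = -5 + 7 = 2) = 2 (attained at k = 1)
  C[1][1] = min over k of (A[1][0] + B[0][1] = 7 + 8 = 15, A[1][1] + B[1][1] = -5 + 1 = -4) = -4 (attained at k = 1)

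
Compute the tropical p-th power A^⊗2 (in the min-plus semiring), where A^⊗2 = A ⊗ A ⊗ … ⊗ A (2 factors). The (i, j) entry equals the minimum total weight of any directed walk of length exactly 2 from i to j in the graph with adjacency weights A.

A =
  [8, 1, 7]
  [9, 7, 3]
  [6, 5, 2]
A^⊗2 =
  [10, 8, 4]
  [9, 8, 5]
  [8, 7, 4]

Each entry (A^⊗2)_ij equals the minimum over all length-2 walks i = v_0 → v_1 → … → v_2 = j of Σ_t A[v_t][v_{t+1}]. For example, for (i, j) = (0, 2) we minimise over 3 possible intermediate vertex sequences; the minimum is 4, attained along the walk 0 → 1 → 2.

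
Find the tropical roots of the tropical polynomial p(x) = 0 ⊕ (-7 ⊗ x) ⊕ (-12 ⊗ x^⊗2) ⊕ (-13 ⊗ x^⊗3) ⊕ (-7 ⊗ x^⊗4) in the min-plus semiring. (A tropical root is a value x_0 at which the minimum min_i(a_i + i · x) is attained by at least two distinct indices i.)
Roots: {-6, 1, 5, 7}

Each tropical root is a break point of the lower envelope of the lines y = a_i + i · x (there are 5 lines, with slopes 0, 1, ..., 4). Only the lines that attain the minimum somewhere contribute to roots; other lines are dominated. Here the surviving (envelope) indices are i = 4, i = 3, i = 2, i = 1, i = 0.
Intersections between consecutive envelope lines give the roots: for adjacent envelope indices i < j the intersection is x = (a_i − a_j) / (j − i). Reading off the sorted break points: {-6, 1, 5, 7}.
Verification: at each break x_0, at least two indices attain the minimum of min_i(a_i + i · x_0).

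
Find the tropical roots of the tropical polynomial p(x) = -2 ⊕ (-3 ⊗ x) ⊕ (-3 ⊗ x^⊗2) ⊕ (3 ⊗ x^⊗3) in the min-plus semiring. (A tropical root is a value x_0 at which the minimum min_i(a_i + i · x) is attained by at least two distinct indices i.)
Roots: {-6, 0, 1}

Each tropical root is a break point of the lower envelope of the lines y = a_i + i · x (there are 4 lines, with slopes 0, 1, ..., 3). Only the lines that attain the minimum somewhere contribute to roots; other lines are dominated. Here the surviving (envelope) indices are i = 3, i = 2, i = 1, i = 0.
Intersections between consecutive envelope lines give the roots: for adjacent envelope indices i < j the intersection is x = (a_i − a_j) / (j − i). Reading off the sorted break points: {-6, 0, 1}.
Verification: at each break x_0, at least two indices attain the minimum of min_i(a_i + i · x_0).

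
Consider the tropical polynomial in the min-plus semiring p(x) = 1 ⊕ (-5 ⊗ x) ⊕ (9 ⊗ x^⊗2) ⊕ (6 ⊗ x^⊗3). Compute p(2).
p(2) = -3

A tropical monomial a ⊗ x^⊗i evaluates to a + i · x. Evaluating each term at x = 2:
  Term 0 contributes 1 + 0 · 2 = 1
  Term 1 contributes -5 + 1 · 2 = -3
  Term 2 contributes 9 + 2 · 2 = 13
  Term 3 contributes 6 + 3 · 2 = 12
p(2) = ⊕ of these = min[1, -3, 13, 12] = -3.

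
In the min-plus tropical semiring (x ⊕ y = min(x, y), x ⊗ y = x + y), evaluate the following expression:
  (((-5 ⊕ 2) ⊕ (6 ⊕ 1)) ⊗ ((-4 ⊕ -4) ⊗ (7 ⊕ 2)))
(((-5 ⊕ 2) ⊕ (6 ⊕ 1)) ⊗ ((-4 ⊕ -4) ⊗ (7 ⊕ 2))) = -7

Expand innermost to outermost. Recall ⊕ takes the minimum of its arguments and ⊗ takes their sum. Working out the expression (((-5 ⊕ 2) ⊕ (6 ⊕ 1)) ⊗ ((-4 ⊕ -4) ⊗ (7 ⊕ 2))) gives -7.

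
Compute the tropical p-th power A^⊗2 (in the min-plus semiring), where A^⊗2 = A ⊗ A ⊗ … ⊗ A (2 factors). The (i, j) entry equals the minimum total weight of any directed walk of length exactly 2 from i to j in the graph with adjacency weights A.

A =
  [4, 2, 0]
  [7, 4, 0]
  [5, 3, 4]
A^⊗2 =
  [5, 3, 2]
  [5, 3, 4]
  [9, 7, 3]

Each entry (A^⊗2)_ij equals the minimum over all length-2 walks i = v_0 → v_1 → … → v_2 = j of Σ_t A[v_t][v_{t+1}]. For example, for (i, j) = (0, 2) we minimise over 3 possible intermediate vertex sequences; the minimum is 2, attained along the walk 0 → 1 → 2.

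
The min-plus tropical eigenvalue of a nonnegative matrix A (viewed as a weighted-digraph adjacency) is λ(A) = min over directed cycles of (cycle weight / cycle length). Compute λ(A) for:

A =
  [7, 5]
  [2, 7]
λ(A) = 7/2

Enumerate directed cycles and compute their means (weight / length). Sample:
  cycle 0 → 0: weight = 7, length = 1, mean = 7/1 ≈ 7.000
  cycle 1 → 1: weight = 7, length = 1, mean = 7/1 ≈ 7.000
  cycle 0 → 1 → 0: weight = 7, length = 2, mean = 7/2 ≈ 3.500
  cycle 1 → 0 → 1: weight = 7, length = 2, mean = 7/2 ≈ 3.500
Minimum mean = 3.500, attained e.g. along the cycle 0 → 1 → 0 with weight 7 and length 2. So λ(A) = 7/2 = 7/2.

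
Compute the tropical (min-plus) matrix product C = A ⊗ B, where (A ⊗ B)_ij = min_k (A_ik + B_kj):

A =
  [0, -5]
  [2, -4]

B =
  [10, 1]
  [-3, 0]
A ⊗ B =
  [-8, -5]
  [-7, -4]

Apply the min-plus product entry-by-entry:
  C[0][0] = min over k of (A[0][0] + B[0][0] = 0 + 10 = 10, A[0][1] + B[1][0] = -5 + -3 = -8) = -8 (attained at k = 1)
  C[0][1] = min over k of (A[0][0] + B[0][1] = 0 + 1 = 1, A[0][1] + B[1][1] = -5 + 0 = -5) = -5 (attained at k = 1)
  C[1][0] = min over k of (A[1][0] + B[0][0] = 2 + 10 = 12, A[1][1] + B[1][0] = -4 + -3 = -7) = -7 (attained at k = 1)
  C[1][1] = min over k of (A[1][0] + B[0][1] = 2 + 1 = 3, A[1][1] + B[1][1] = -4 + 0 = -4) = -4 (attained at k = 1)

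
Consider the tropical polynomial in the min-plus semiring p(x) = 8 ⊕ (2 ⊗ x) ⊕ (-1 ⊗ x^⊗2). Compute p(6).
p(6) = 8

A tropical monomial a ⊗ x^⊗i evaluates to a + i · x. Evaluating each term at x = 6:
  Term 0 contributes 8 + 0 · 6 = 8
  Term 1 contributes 2 + 1 · 6 = 8
  Term 2 contributes -1 + 2 · 6 = 11
p(6) = ⊕ of these = min[8, 8, 11] = 8.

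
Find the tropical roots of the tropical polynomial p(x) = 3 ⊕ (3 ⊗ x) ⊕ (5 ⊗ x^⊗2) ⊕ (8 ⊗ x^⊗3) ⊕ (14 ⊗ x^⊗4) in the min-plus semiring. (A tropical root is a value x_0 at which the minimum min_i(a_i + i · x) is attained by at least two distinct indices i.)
Roots: {-6, -3, -2, 0}

Each tropical root is a break point of the lower envelope of the lines y = a_i + i · x (there are 5 lines, with slopes 0, 1, ..., 4). Only the lines that attain the minimum somewhere contribute to roots; other lines are dominated. Here the surviving (envelope) indices are i = 4, i = 3, i = 2, i = 1, i = 0.
Intersections between consecutive envelope lines give the roots: for adjacent envelope indices i < j the intersection is x = (a_i − a_j) / (j − i). Reading off the sorted break points: {-6, -3, -2, 0}.
Verification: at each break x_0, at least two indices attain the minimum of min_i(a_i + i · x_0).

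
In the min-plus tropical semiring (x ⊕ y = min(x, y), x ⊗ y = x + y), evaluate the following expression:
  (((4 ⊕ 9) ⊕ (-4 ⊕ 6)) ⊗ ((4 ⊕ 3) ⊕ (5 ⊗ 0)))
(((4 ⊕ 9) ⊕ (-4 ⊕ 6)) ⊗ ((4 ⊕ 3) ⊕ (5 ⊗ 0))) = -1

Expand innermost to outermost. Recall ⊕ takes the minimum of its arguments and ⊗ takes their sum. Working out the expression (((4 ⊕ 9) ⊕ (-4 ⊕ 6)) ⊗ ((4 ⊕ 3) ⊕ (5 ⊗ 0))) gives -1.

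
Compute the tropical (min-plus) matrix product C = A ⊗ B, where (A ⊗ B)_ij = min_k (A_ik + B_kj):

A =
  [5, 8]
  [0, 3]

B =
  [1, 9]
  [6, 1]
A ⊗ B =
  [6, 9]
  [1, 4]

Apply the min-plus product entry-by-entry:
  C[0][0] = min over k of (A[0][0] + B[0][0] = 5 + 1 = 6, A[0][1] + B[1][0] = 8 + 6 = 14) = 6 (attained at k = 0)
  C[0][1] = min over k of (A[0][0] + B[0][1] = 5 + 9 = 14, A[0][1] + B[1][1] = 8 + 1 = 9) = 9 (attained at k = 1)
  C[1][0] = min over k of (A[1][0] + B[0][0] = 0 + 1 = 1, A[1][1] + B[1][0] = 3 + 6 = 9) = 1 (attained at k = 0)
  C[1][1] = min over k of (A[1][0] + B[0][1] = 0 + 9 = 9, A[1][1] + B[1][1] = 3 + 1 = 4) = 4 (attained at k = 1)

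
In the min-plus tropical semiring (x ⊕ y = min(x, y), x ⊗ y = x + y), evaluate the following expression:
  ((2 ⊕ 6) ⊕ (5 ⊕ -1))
((2 ⊕ 6) ⊕ (5 ⊕ -1)) = -1

Expand innermost to outermost. Recall ⊕ takes the minimum of its arguments and ⊗ takes their sum. Working out the expression ((2 ⊕ 6) ⊕ (5 ⊕ -1)) gives -1.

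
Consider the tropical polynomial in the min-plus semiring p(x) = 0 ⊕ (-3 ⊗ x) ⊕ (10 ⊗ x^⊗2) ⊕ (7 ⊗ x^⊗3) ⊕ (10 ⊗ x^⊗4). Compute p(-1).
p(-1) = -4

A tropical monomial a ⊗ x^⊗i evaluates to a + i · x. Evaluating each term at x = -1:
  Term 0 contributes 0 + 0 · -1 = 0
  Term 1 contributes -3 + 1 · -1 = -4
  Term 2 contributes 10 + 2 · -1 = 8
  Term 3 contributes 7 + 3 · -1 = 4
  Term 4 contributes 10 + 4 · -1 = 6
p(-1) = ⊕ of these = min[0, -4, 8, 4, 6] = -4.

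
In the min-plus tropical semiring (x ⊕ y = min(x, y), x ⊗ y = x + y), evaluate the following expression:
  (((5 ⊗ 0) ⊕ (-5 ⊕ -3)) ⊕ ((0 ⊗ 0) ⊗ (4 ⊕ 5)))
(((5 ⊗ 0) ⊕ (-5 ⊕ -3)) ⊕ ((0 ⊗ 0) ⊗ (4 ⊕ 5))) = -5

Expand innermost to outermost. Recall ⊕ takes the minimum of its arguments and ⊗ takes their sum. Working out the expression (((5 ⊗ 0) ⊕ (-5 ⊕ -3)) ⊕ ((0 ⊗ 0) ⊗ (4 ⊕ 5))) gives -5.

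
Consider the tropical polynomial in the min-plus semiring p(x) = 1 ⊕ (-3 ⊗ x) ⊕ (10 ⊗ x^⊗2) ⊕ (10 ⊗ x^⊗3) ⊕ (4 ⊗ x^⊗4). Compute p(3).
p(3) = 0

A tropical monomial a ⊗ x^⊗i evaluates to a + i · x. Evaluating each term at x = 3:
  Term 0 contributes 1 + 0 · 3 = 1
  Term 1 contributes -3 + 1 · 3 = 0
  Term 2 contributes 10 + 2 · 3 = 16
  Term 3 contributes 10 + 3 · 3 = 19
  Term 4 contributes 4 + 4 · 3 = 16
p(3) = ⊕ of these = min[1, 0, 16, 19, 16] = 0.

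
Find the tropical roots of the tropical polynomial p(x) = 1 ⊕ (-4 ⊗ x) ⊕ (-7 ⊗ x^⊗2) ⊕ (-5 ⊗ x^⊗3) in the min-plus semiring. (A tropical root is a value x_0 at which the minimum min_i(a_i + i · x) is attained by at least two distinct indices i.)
Roots: {-2, 3, 5}

Each tropical root is a break point of the lower envelope of the lines y = a_i + i · x (there are 4 lines, with slopes 0, 1, ..., 3). Only the lines that attain the minimum somewhere contribute to roots; other lines are dominated. Here the surviving (envelope) indices are i = 3, i = 2, i = 1, i = 0.
Intersections between consecutive envelope lines give the roots: for adjacent envelope indices i < j the intersection is x = (a_i − a_j) / (j − i). Reading off the sorted break points: {-2, 3, 5}.
Verification: at each break x_0, at least two indices attain the minimum of min_i(a_i + i · x_0).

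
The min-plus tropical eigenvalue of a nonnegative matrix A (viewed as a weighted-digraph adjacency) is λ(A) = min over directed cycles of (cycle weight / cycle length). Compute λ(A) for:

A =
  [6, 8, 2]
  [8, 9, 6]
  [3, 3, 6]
λ(A) = 5/2

Enumerate directed cycles and compute their means (weight / length). Sample:
  cycle 0 → 0: weight = 6, length = 1, mean = 6/1 ≈ 6.000
  cycle 1 → 1: weight = 9, length = 1, mean = 9/1 ≈ 9.000
  cycle 2 → 2: weight = 6, length = 1, mean = 6/1 ≈ 6.000
  cycle 0 → 1 → 0: weight = 16, length = 2, mean = 16/2 ≈ 8.000
  cycle 0 → 2 → 0: weight = 5, length = 2, mean = 5/2 ≈ 2.500
  cycle 1 → 0 → 1: weight = 16, length = 2, mean = 16/2 ≈ 8.000
Minimum mean = 2.500, attained e.g. along the cycle 0 → 2 → 0 with weight 5 and length 2. So λ(A) = 5/2 = 5/2.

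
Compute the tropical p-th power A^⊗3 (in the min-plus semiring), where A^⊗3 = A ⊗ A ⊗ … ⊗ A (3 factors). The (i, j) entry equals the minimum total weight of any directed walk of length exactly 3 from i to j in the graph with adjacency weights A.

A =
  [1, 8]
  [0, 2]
A^⊗3 =
  [3, 10]
  [2, 6]

Each entry (A^⊗3)_ij equals the minimum over all length-3 walks i = v_0 → v_1 → … → v_3 = j of Σ_t A[v_t][v_{t+1}]. For example, for (i, j) = (0, 1) we minimise over 4 possible intermediate vertex sequences; the minimum is 10, attained along the walk 0 → 0 → 0 → 1.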